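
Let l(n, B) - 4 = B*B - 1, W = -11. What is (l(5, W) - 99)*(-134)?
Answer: -3350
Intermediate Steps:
l(n, B) = 3 + B² (l(n, B) = 4 + (B*B - 1) = 4 + (B² - 1) = 4 + (-1 + B²) = 3 + B²)
(l(5, W) - 99)*(-134) = ((3 + (-11)²) - 99)*(-134) = ((3 + 121) - 99)*(-134) = (124 - 99)*(-134) = 25*(-134) = -3350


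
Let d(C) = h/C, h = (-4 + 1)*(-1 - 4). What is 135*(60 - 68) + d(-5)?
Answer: -1083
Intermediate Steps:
h = 15 (h = -3*(-5) = 15)
d(C) = 15/C
135*(60 - 68) + d(-5) = 135*(60 - 68) + 15/(-5) = 135*(-8) + 15*(-⅕) = -1080 - 3 = -1083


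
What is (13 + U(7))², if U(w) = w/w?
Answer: 196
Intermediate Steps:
U(w) = 1
(13 + U(7))² = (13 + 1)² = 14² = 196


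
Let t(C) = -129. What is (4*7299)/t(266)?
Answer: -9732/43 ≈ -226.33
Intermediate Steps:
(4*7299)/t(266) = (4*7299)/(-129) = 29196*(-1/129) = -9732/43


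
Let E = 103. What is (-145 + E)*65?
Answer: -2730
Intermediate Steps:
(-145 + E)*65 = (-145 + 103)*65 = -42*65 = -2730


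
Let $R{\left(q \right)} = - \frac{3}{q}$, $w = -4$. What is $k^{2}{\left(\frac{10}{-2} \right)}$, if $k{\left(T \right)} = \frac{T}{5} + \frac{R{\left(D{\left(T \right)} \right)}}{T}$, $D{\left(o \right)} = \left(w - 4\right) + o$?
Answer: $\frac{4624}{4225} \approx 1.0944$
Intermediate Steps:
$D{\left(o \right)} = -8 + o$ ($D{\left(o \right)} = \left(-4 - 4\right) + o = -8 + o$)
$k{\left(T \right)} = \frac{T}{5} - \frac{3}{T \left(-8 + T\right)}$ ($k{\left(T \right)} = \frac{T}{5} + \frac{\left(-3\right) \frac{1}{-8 + T}}{T} = T \frac{1}{5} - \frac{3}{T \left(-8 + T\right)} = \frac{T}{5} - \frac{3}{T \left(-8 + T\right)}$)
$k^{2}{\left(\frac{10}{-2} \right)} = \left(\frac{-15 + \left(\frac{10}{-2}\right)^{2} \left(-8 + \frac{10}{-2}\right)}{5 \frac{10}{-2} \left(-8 + \frac{10}{-2}\right)}\right)^{2} = \left(\frac{-15 + \left(10 \left(- \frac{1}{2}\right)\right)^{2} \left(-8 + 10 \left(- \frac{1}{2}\right)\right)}{5 \cdot 10 \left(- \frac{1}{2}\right) \left(-8 + 10 \left(- \frac{1}{2}\right)\right)}\right)^{2} = \left(\frac{-15 + \left(-5\right)^{2} \left(-8 - 5\right)}{5 \left(-5\right) \left(-8 - 5\right)}\right)^{2} = \left(\frac{1}{5} \left(- \frac{1}{5}\right) \frac{1}{-13} \left(-15 + 25 \left(-13\right)\right)\right)^{2} = \left(\frac{1}{5} \left(- \frac{1}{5}\right) \left(- \frac{1}{13}\right) \left(-15 - 325\right)\right)^{2} = \left(\frac{1}{5} \left(- \frac{1}{5}\right) \left(- \frac{1}{13}\right) \left(-340\right)\right)^{2} = \left(- \frac{68}{65}\right)^{2} = \frac{4624}{4225}$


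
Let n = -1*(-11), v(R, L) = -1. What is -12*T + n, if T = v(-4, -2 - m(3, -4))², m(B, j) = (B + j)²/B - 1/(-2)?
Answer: -1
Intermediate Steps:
m(B, j) = ½ + (B + j)²/B (m(B, j) = (B + j)²/B - 1*(-½) = (B + j)²/B + ½ = ½ + (B + j)²/B)
T = 1 (T = (-1)² = 1)
n = 11
-12*T + n = -12*1 + 11 = -12 + 11 = -1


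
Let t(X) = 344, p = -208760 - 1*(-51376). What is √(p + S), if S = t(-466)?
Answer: 4*I*√9815 ≈ 396.28*I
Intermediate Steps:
p = -157384 (p = -208760 + 51376 = -157384)
S = 344
√(p + S) = √(-157384 + 344) = √(-157040) = 4*I*√9815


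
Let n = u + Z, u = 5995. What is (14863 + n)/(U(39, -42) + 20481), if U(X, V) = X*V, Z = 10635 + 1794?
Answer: 33287/18843 ≈ 1.7665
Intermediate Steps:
Z = 12429
U(X, V) = V*X
n = 18424 (n = 5995 + 12429 = 18424)
(14863 + n)/(U(39, -42) + 20481) = (14863 + 18424)/(-42*39 + 20481) = 33287/(-1638 + 20481) = 33287/18843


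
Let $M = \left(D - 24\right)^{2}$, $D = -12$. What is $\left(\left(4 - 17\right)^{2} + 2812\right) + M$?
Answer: $4277$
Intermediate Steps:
$M = 1296$ ($M = \left(-12 - 24\right)^{2} = \left(-36\right)^{2} = 1296$)
$\left(\left(4 - 17\right)^{2} + 2812\right) + M = \left(\left(4 - 17\right)^{2} + 2812\right) + 1296 = \left(\left(-13\right)^{2} + 2812\right) + 1296 = \left(169 + 2812\right) + 1296 = 2981 + 1296 = 4277$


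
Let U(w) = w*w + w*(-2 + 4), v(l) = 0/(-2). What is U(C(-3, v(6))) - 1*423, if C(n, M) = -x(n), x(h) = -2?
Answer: -415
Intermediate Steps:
v(l) = 0 (v(l) = 0*(-½) = 0)
C(n, M) = 2 (C(n, M) = -1*(-2) = 2)
U(w) = w² + 2*w (U(w) = w² + w*2 = w² + 2*w)
U(C(-3, v(6))) - 1*423 = 2*(2 + 2) - 1*423 = 2*4 - 423 = 8 - 423 = -415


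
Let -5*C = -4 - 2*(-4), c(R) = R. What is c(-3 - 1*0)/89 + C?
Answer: -371/445 ≈ -0.83371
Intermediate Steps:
C = -⅘ (C = -(-4 - 2*(-4))/5 = -(-4 + 8)/5 = -⅕*4 = -⅘ ≈ -0.80000)
c(-3 - 1*0)/89 + C = (-3 - 1*0)/89 - ⅘ = (-3 + 0)/89 - ⅘ = (1/89)*(-3) - ⅘ = -3/89 - ⅘ = -371/445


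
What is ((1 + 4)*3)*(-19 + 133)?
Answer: 1710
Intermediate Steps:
((1 + 4)*3)*(-19 + 133) = (5*3)*114 = 15*114 = 1710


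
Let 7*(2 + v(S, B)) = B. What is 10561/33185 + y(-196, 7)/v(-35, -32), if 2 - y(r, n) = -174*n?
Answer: -141457047/763255 ≈ -185.33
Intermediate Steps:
v(S, B) = -2 + B/7
y(r, n) = 2 + 174*n (y(r, n) = 2 - (-174)*n = 2 + 174*n)
10561/33185 + y(-196, 7)/v(-35, -32) = 10561/33185 + (2 + 174*7)/(-2 + (1/7)*(-32)) = 10561*(1/33185) + (2 + 1218)/(-2 - 32/7) = 10561/33185 + 1220/(-46/7) = 10561/33185 + 1220*(-7/46) = 10561/33185 - 4270/23 = -141457047/763255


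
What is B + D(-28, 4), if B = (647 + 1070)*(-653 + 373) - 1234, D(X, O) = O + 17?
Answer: -481973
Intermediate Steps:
D(X, O) = 17 + O
B = -481994 (B = 1717*(-280) - 1234 = -480760 - 1234 = -481994)
B + D(-28, 4) = -481994 + (17 + 4) = -481994 + 21 = -481973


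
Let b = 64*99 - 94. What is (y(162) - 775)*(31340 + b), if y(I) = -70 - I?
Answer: -37845074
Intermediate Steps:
b = 6242 (b = 6336 - 94 = 6242)
(y(162) - 775)*(31340 + b) = ((-70 - 1*162) - 775)*(31340 + 6242) = ((-70 - 162) - 775)*37582 = (-232 - 775)*37582 = -1007*37582 = -37845074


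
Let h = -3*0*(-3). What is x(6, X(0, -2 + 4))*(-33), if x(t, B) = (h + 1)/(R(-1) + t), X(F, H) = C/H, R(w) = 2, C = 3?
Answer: -33/8 ≈ -4.1250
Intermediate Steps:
h = 0 (h = 0*(-3) = 0)
X(F, H) = 3/H
x(t, B) = 1/(2 + t) (x(t, B) = (0 + 1)/(2 + t) = 1/(2 + t))
x(6, X(0, -2 + 4))*(-33) = -33/(2 + 6) = -33/8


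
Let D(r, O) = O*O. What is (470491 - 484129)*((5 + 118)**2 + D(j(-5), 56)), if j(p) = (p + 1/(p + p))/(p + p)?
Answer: -249098070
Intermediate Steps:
j(p) = (p + 1/(2*p))/(2*p) (j(p) = (p + 1/(2*p))/((2*p)) = (p + 1/(2*p))*(1/(2*p)) = (p + 1/(2*p))/(2*p))
D(r, O) = O**2
(470491 - 484129)*((5 + 118)**2 + D(j(-5), 56)) = (470491 - 484129)*((5 + 118)**2 + 56**2) = -13638*(123**2 + 3136) = -13638*(15129 + 3136) = -13638*18265 = -249098070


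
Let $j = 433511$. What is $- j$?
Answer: $-433511$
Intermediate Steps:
$- j = \left(-1\right) 433511 = -433511$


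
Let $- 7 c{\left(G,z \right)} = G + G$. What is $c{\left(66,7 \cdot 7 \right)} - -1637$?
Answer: $\frac{11327}{7} \approx 1618.1$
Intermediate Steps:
$c{\left(G,z \right)} = - \frac{2 G}{7}$ ($c{\left(G,z \right)} = - \frac{G + G}{7} = - \frac{2 G}{7}$)
$c{\left(66,7 \cdot 7 \right)} - -1637 = \left(- \frac{2}{7}\right) 66 - -1637 = - \frac{132}{7} + 1637 = \frac{11327}{7}$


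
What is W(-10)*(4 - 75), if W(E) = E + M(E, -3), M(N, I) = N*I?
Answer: -1420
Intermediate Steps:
M(N, I) = I*N
W(E) = -2*E (W(E) = E - 3*E = -2*E)
W(-10)*(4 - 75) = (-2*(-10))*(4 - 75) = 20*(-71) = -1420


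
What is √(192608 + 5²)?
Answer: √192633 ≈ 438.90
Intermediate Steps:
√(192608 + 5²) = √(192608 + 25) = √192633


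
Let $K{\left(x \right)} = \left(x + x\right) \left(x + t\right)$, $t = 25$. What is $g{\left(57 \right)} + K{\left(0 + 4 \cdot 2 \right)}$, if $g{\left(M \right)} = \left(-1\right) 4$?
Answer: $524$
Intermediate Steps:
$g{\left(M \right)} = -4$
$K{\left(x \right)} = 2 x \left(25 + x\right)$ ($K{\left(x \right)} = \left(x + x\right) \left(x + 25\right) = 2 x \left(25 + x\right)$)
$g{\left(57 \right)} + K{\left(0 + 4 \cdot 2 \right)} = -4 + 2 \left(0 + 4 \cdot 2\right) \left(25 + \left(0 + 4 \cdot 2\right)\right) = -4 + 2 \left(0 + 8\right) \left(25 + \left(0 + 8\right)\right) = -4 + 2 \cdot 8 \left(25 + 8\right) = -4 + 2 \cdot 8 \cdot 33 = -4 + 528 = 524$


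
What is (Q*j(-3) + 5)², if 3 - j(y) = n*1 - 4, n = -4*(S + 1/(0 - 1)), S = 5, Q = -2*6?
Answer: 73441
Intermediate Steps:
Q = -12
n = -16 (n = -4*(5 + 1/(0 - 1)) = -4*(5 + 1/(-1)) = -4*(5 - 1) = -4*4 = -16)
j(y) = 23 (j(y) = 3 - (-16*1 - 4) = 3 - (-16 - 4) = 3 - 1*(-20) = 3 + 20 = 23)
(Q*j(-3) + 5)² = (-12*23 + 5)² = (-276 + 5)² = (-271)² = 73441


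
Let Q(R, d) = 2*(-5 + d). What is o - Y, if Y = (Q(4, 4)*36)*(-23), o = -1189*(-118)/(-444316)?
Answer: -367963799/222158 ≈ -1656.3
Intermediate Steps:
Q(R, d) = -10 + 2*d
o = -70151/222158 (o = 140302*(-1/444316) = -70151/222158 ≈ -0.31577)
Y = 1656 (Y = ((-10 + 2*4)*36)*(-23) = ((-10 + 8)*36)*(-23) = -2*36*(-23) = -72*(-23) = 1656)
o - Y = -70151/222158 - 1*1656 = -70151/222158 - 1656 = -367963799/222158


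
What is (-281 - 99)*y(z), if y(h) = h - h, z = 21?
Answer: 0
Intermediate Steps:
y(h) = 0
(-281 - 99)*y(z) = (-281 - 99)*0 = -380*0 = 0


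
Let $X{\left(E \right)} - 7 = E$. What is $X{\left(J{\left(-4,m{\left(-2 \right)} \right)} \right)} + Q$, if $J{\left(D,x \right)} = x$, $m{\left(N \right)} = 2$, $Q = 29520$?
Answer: $29529$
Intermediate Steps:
$X{\left(E \right)} = 7 + E$
$X{\left(J{\left(-4,m{\left(-2 \right)} \right)} \right)} + Q = \left(7 + 2\right) + 29520 = 9 + 29520 = 29529$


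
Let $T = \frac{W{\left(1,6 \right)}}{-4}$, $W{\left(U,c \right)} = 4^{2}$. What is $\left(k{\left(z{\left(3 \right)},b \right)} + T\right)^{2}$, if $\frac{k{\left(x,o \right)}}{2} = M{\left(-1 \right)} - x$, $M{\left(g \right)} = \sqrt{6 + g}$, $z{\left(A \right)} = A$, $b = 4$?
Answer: $120 - 40 \sqrt{5} \approx 30.557$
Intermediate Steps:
$W{\left(U,c \right)} = 16$
$k{\left(x,o \right)} = - 2 x + 2 \sqrt{5}$ ($k{\left(x,o \right)} = 2 \left(\sqrt{6 - 1} - x\right) = 2 \left(\sqrt{5} - x\right) = - 2 x + 2 \sqrt{5}$)
$T = -4$ ($T = \frac{16}{-4} = 16 \left(- \frac{1}{4}\right) = -4$)
$\left(k{\left(z{\left(3 \right)},b \right)} + T\right)^{2} = \left(\left(\left(-2\right) 3 + 2 \sqrt{5}\right) - 4\right)^{2} = \left(\left(-6 + 2 \sqrt{5}\right) - 4\right)^{2} = \left(-10 + 2 \sqrt{5}\right)^{2}$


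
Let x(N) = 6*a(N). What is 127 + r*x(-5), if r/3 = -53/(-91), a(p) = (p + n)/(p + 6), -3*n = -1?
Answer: 1015/13 ≈ 78.077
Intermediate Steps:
n = ⅓ (n = -⅓*(-1) = ⅓ ≈ 0.33333)
a(p) = (⅓ + p)/(6 + p) (a(p) = (p + ⅓)/(p + 6) = (⅓ + p)/(6 + p))
r = 159/91 (r = 3*(-53/(-91)) = 3*(-53*(-1/91)) = 3*(53/91) = 159/91 ≈ 1.7473)
x(N) = 6*(⅓ + N)/(6 + N) (x(N) = 6*((⅓ + N)/(6 + N)) = 6*(⅓ + N)/(6 + N))
127 + r*x(-5) = 127 + 159*(2*(1 + 3*(-5))/(6 - 5))/91 = 127 + 159*(2*(1 - 15)/1)/91 = 127 + 159*(2*1*(-14))/91 = 127 + (159/91)*(-28) = 127 - 636/13 = 1015/13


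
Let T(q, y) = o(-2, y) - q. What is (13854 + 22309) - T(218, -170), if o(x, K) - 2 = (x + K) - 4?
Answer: 36555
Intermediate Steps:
o(x, K) = -2 + K + x (o(x, K) = 2 + ((x + K) - 4) = 2 + ((K + x) - 4) = 2 + (-4 + K + x) = -2 + K + x)
T(q, y) = -4 + y - q (T(q, y) = (-2 + y - 2) - q = (-4 + y) - q = -4 + y - q)
(13854 + 22309) - T(218, -170) = (13854 + 22309) - (-4 - 170 - 1*218) = 36163 - (-4 - 170 - 218) = 36163 - 1*(-392) = 36163 + 392 = 36555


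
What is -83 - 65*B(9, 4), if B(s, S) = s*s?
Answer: -5348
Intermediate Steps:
B(s, S) = s**2
-83 - 65*B(9, 4) = -83 - 65*9**2 = -83 - 65*81 = -83 - 5265 = -5348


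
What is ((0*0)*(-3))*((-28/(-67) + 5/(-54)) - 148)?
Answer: 0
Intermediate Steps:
((0*0)*(-3))*((-28/(-67) + 5/(-54)) - 148) = (0*(-3))*((-28*(-1/67) + 5*(-1/54)) - 148) = 0*((28/67 - 5/54) - 148) = 0*(1177/3618 - 148) = 0*(-534287/3618) = 0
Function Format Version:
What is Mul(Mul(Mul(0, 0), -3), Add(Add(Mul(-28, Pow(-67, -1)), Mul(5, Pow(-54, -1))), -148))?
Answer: 0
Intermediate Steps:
Mul(Mul(Mul(0, 0), -3), Add(Add(Mul(-28, Pow(-67, -1)), Mul(5, Pow(-54, -1))), -148)) = Mul(Mul(0, -3), Add(Add(Mul(-28, Rational(-1, 67)), Mul(5, Rational(-1, 54))), -148)) = Mul(0, Add(Add(Rational(28, 67), Rational(-5, 54)), -148)) = Mul(0, Add(Rational(1177, 3618), -148)) = Mul(0, Rational(-534287, 3618)) = 0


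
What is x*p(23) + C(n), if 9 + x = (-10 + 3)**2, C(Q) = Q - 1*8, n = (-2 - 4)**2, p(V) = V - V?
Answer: 28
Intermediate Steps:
p(V) = 0
n = 36 (n = (-6)**2 = 36)
C(Q) = -8 + Q (C(Q) = Q - 8 = -8 + Q)
x = 40 (x = -9 + (-10 + 3)**2 = -9 + (-7)**2 = -9 + 49 = 40)
x*p(23) + C(n) = 40*0 + (-8 + 36) = 0 + 28 = 28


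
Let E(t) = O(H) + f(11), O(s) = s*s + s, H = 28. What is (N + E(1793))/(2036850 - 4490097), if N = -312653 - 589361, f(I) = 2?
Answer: 300400/817749 ≈ 0.36735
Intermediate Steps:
O(s) = s + s² (O(s) = s² + s = s + s²)
N = -902014
E(t) = 814 (E(t) = 28*(1 + 28) + 2 = 28*29 + 2 = 812 + 2 = 814)
(N + E(1793))/(2036850 - 4490097) = (-902014 + 814)/(2036850 - 4490097) = -901200/(-2453247) = -901200*(-1/2453247) = 300400/817749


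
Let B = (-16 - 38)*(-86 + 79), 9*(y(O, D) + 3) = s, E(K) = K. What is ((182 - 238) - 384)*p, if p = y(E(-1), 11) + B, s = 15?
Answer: -497200/3 ≈ -1.6573e+5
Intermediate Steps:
y(O, D) = -4/3 (y(O, D) = -3 + (⅑)*15 = -3 + 5/3 = -4/3)
B = 378 (B = -54*(-7) = 378)
p = 1130/3 (p = -4/3 + 378 = 1130/3 ≈ 376.67)
((182 - 238) - 384)*p = ((182 - 238) - 384)*(1130/3) = (-56 - 384)*(1130/3) = -440*1130/3 = -497200/3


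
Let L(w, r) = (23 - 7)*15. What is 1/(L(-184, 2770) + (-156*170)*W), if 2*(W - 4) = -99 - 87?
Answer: 1/2360520 ≈ 4.2364e-7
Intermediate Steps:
L(w, r) = 240 (L(w, r) = 16*15 = 240)
W = -89 (W = 4 + (-99 - 87)/2 = 4 + (½)*(-186) = 4 - 93 = -89)
1/(L(-184, 2770) + (-156*170)*W) = 1/(240 - 156*170*(-89)) = 1/(240 - 26520*(-89)) = 1/(240 + 2360280) = 1/2360520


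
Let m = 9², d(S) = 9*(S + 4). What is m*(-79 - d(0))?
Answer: -9315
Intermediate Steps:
d(S) = 36 + 9*S (d(S) = 9*(4 + S) = 36 + 9*S)
m = 81
m*(-79 - d(0)) = 81*(-79 - (36 + 9*0)) = 81*(-79 - (36 + 0)) = 81*(-79 - 1*36) = 81*(-79 - 36) = 81*(-115) = -9315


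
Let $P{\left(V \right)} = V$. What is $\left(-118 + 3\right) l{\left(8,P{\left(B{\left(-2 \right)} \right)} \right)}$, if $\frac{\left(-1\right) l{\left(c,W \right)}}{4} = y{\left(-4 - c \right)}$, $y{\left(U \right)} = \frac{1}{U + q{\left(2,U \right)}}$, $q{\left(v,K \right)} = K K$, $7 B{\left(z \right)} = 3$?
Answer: $\frac{115}{33} \approx 3.4848$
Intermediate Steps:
$B{\left(z \right)} = \frac{3}{7}$ ($B{\left(z \right)} = \frac{1}{7} \cdot 3 = \frac{3}{7}$)
$q{\left(v,K \right)} = K^{2}$
$y{\left(U \right)} = \frac{1}{U + U^{2}}$
$l{\left(c,W \right)} = - \frac{4}{\left(-4 - c\right) \left(-3 - c\right)}$ ($l{\left(c,W \right)} = - 4 \frac{1}{\left(-4 - c\right) \left(1 - \left(4 + c\right)\right)} = - 4 \frac{1}{\left(-4 - c\right) \left(-3 - c\right)} = - \frac{4}{\left(-4 - c\right) \left(-3 - c\right)}$)
$\left(-118 + 3\right) l{\left(8,P{\left(B{\left(-2 \right)} \right)} \right)} = \left(-118 + 3\right) \frac{4}{4 + 8 - \left(4 + 8\right)^{2}} = - 115 \frac{4}{4 + 8 - 12^{2}} = - 115 \frac{4}{4 + 8 - 144} = - 115 \frac{4}{-132} = - 115 \cdot 4 \left(- \frac{1}{132}\right) = \left(-115\right) \left(- \frac{1}{33}\right) = \frac{115}{33}$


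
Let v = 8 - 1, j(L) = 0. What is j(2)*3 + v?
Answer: 7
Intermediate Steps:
v = 7
j(2)*3 + v = 0*3 + 7 = 0 + 7 = 7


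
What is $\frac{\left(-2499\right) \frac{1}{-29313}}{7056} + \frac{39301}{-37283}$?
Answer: $- \frac{55296816413}{52458075792} \approx -1.0541$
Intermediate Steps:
$\frac{\left(-2499\right) \frac{1}{-29313}}{7056} + \frac{39301}{-37283} = \left(-2499\right) \left(- \frac{1}{29313}\right) \frac{1}{7056} + 39301 \left(- \frac{1}{37283}\right) = \frac{833}{9771} \cdot \frac{1}{7056} - \frac{39301}{37283} = \frac{17}{1407024} - \frac{39301}{37283} = - \frac{55296816413}{52458075792}$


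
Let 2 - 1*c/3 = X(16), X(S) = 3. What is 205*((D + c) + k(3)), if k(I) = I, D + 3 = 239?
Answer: 48380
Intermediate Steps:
D = 236 (D = -3 + 239 = 236)
c = -3 (c = 6 - 3*3 = 6 - 9 = -3)
205*((D + c) + k(3)) = 205*((236 - 3) + 3) = 205*(233 + 3) = 205*236 = 48380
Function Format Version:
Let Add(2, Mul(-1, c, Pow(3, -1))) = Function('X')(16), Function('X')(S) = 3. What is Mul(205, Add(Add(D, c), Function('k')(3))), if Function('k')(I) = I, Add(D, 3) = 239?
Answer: 48380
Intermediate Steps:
D = 236 (D = Add(-3, 239) = 236)
c = -3 (c = Add(6, Mul(-3, 3)) = Add(6, -9) = -3)
Mul(205, Add(Add(D, c), Function('k')(3))) = Mul(205, Add(Add(236, -3), 3)) = Mul(205, Add(233, 3)) = Mul(205, 236) = 48380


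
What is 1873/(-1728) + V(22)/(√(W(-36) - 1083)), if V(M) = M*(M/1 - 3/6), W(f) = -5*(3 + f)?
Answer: -1873/1728 - 473*I*√102/306 ≈ -1.0839 - 15.611*I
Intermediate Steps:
W(f) = -15 - 5*f
V(M) = M*(-½ + M) (V(M) = M*(M*1 - 3*⅙) = M*(M - ½) = M*(-½ + M))
1873/(-1728) + V(22)/(√(W(-36) - 1083)) = 1873/(-1728) + (22*(-½ + 22))/(√((-15 - 5*(-36)) - 1083)) = 1873*(-1/1728) + (22*(43/2))/(√((-15 + 180) - 1083)) = -1873/1728 + 473/(√(165 - 1083)) = -1873/1728 + 473/(√(-918)) = -1873/1728 + 473/((3*I*√102)) = -1873/1728 + 473*(-I*√102/306) = -1873/1728 - 473*I*√102/306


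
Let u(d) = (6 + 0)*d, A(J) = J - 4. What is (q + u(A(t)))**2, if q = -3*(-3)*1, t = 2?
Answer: 9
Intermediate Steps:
A(J) = -4 + J
q = 9 (q = 9*1 = 9)
u(d) = 6*d
(q + u(A(t)))**2 = (9 + 6*(-4 + 2))**2 = (9 + 6*(-2))**2 = (9 - 12)**2 = (-3)**2 = 9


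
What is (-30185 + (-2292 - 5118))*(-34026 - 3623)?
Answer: 1415414155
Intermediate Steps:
(-30185 + (-2292 - 5118))*(-34026 - 3623) = (-30185 - 7410)*(-37649) = -37595*(-37649) = 1415414155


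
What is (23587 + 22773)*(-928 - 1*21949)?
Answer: -1060577720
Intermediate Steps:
(23587 + 22773)*(-928 - 1*21949) = 46360*(-928 - 21949) = 46360*(-22877) = -1060577720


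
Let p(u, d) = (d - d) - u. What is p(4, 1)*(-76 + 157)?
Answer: -324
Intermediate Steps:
p(u, d) = -u (p(u, d) = 0 - u = -u)
p(4, 1)*(-76 + 157) = (-1*4)*(-76 + 157) = -4*81 = -324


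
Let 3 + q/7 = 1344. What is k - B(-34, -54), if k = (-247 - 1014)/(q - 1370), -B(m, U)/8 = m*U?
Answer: 117752435/8017 ≈ 14688.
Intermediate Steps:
q = 9387 (q = -21 + 7*1344 = -21 + 9408 = 9387)
B(m, U) = -8*U*m (B(m, U) = -8*m*U = -8*U*m)
k = -1261/8017 (k = (-247 - 1014)/(9387 - 1370) = -1261/8017 ≈ -0.15729)
k - B(-34, -54) = -1261/8017 - (-8)*(-54)*(-34) = -1261/8017 - 1*(-14688) = -1261/8017 + 14688 = 117752435/8017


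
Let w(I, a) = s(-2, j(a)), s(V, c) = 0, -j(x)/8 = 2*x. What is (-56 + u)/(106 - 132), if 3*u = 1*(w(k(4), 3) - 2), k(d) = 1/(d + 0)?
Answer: 85/39 ≈ 2.1795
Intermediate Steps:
j(x) = -16*x
k(d) = 1/d
w(I, a) = 0
u = -2/3 (u = (1*(0 - 2))/3 = (1*(-2))/3 = (1/3)*(-2) = -2/3 ≈ -0.66667)
(-56 + u)/(106 - 132) = (-56 - 2/3)/(106 - 132) = -170/3/(-26) = -1/26*(-170/3) = 85/39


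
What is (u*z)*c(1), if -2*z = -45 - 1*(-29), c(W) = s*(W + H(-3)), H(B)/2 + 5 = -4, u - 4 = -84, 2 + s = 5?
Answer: 32640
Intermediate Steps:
s = 3 (s = -2 + 5 = 3)
u = -80 (u = 4 - 84 = -80)
H(B) = -18 (H(B) = -10 + 2*(-4) = -10 - 8 = -18)
c(W) = -54 + 3*W (c(W) = 3*(W - 18) = 3*(-18 + W) = -54 + 3*W)
z = 8 (z = -(-45 - 1*(-29))/2 = -(-45 + 29)/2 = -½*(-16) = 8)
(u*z)*c(1) = (-80*8)*(-54 + 3*1) = -640*(-54 + 3) = -640*(-51) = 32640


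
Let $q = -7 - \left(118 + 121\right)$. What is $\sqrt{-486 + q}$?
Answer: $2 i \sqrt{183} \approx 27.056 i$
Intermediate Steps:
$q = -246$ ($q = -7 - 239 = -246$)
$\sqrt{-486 + q} = \sqrt{-486 - 246} = \sqrt{-732} = 2 i \sqrt{183}$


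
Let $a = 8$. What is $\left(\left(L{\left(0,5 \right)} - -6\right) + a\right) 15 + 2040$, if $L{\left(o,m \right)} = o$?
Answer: $2250$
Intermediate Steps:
$\left(\left(L{\left(0,5 \right)} - -6\right) + a\right) 15 + 2040 = \left(\left(0 - -6\right) + 8\right) 15 + 2040 = \left(\left(0 + 6\right) + 8\right) 15 + 2040 = \left(6 + 8\right) 15 + 2040 = 14 \cdot 15 + 2040 = 210 + 2040 = 2250$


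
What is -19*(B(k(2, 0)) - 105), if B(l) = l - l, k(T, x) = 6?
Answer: 1995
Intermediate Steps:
B(l) = 0
-19*(B(k(2, 0)) - 105) = -19*(0 - 105) = -19*(-105) = 1995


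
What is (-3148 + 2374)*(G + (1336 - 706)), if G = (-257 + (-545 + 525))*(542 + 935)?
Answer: 316178226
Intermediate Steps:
G = -409129 (G = (-257 - 20)*1477 = -277*1477 = -409129)
(-3148 + 2374)*(G + (1336 - 706)) = (-3148 + 2374)*(-409129 + (1336 - 706)) = -774*(-409129 + 630) = -774*(-408499) = 316178226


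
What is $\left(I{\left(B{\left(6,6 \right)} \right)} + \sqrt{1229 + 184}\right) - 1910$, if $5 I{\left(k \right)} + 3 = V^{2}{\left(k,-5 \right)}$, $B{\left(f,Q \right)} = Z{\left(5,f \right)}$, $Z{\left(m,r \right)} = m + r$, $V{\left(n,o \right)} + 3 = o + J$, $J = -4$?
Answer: $- \frac{9409}{5} + 3 \sqrt{157} \approx -1844.2$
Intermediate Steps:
$V{\left(n,o \right)} = -7 + o$ ($V{\left(n,o \right)} = -3 + \left(o - 4\right) = -3 + \left(-4 + o\right) = -7 + o$)
$B{\left(f,Q \right)} = 5 + f$
$I{\left(k \right)} = \frac{141}{5}$ ($I{\left(k \right)} = - \frac{3}{5} + \frac{\left(-7 - 5\right)^{2}}{5} = - \frac{3}{5} + \frac{\left(-12\right)^{2}}{5} = - \frac{3}{5} + \frac{1}{5} \cdot 144 = - \frac{3}{5} + \frac{144}{5} = \frac{141}{5}$)
$\left(I{\left(B{\left(6,6 \right)} \right)} + \sqrt{1229 + 184}\right) - 1910 = \left(\frac{141}{5} + \sqrt{1229 + 184}\right) - 1910 = \left(\frac{141}{5} + \sqrt{1413}\right) - 1910 = \left(\frac{141}{5} + 3 \sqrt{157}\right) - 1910 = - \frac{9409}{5} + 3 \sqrt{157}$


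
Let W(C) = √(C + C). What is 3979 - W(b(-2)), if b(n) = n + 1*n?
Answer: 3979 - 2*I*√2 ≈ 3979.0 - 2.8284*I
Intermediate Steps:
b(n) = 2*n (b(n) = n + n = 2*n)
W(C) = √2*√C (W(C) = √(2*C) = √2*√C)
3979 - W(b(-2)) = 3979 - √2*√(2*(-2)) = 3979 - √2*√(-4) = 3979 - √2*2*I = 3979 - 2*I*√2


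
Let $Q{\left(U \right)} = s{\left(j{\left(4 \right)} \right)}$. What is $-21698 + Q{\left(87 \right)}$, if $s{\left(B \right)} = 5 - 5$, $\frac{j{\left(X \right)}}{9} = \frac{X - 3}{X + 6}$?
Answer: $-21698$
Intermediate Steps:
$j{\left(X \right)} = \frac{9 \left(-3 + X\right)}{6 + X}$ ($j{\left(X \right)} = 9 \frac{X - 3}{X + 6} = 9 \frac{-3 + X}{6 + X} = \frac{9 \left(-3 + X\right)}{6 + X}$)
$s{\left(B \right)} = 0$
$Q{\left(U \right)} = 0$
$-21698 + Q{\left(87 \right)} = -21698 + 0 = -21698$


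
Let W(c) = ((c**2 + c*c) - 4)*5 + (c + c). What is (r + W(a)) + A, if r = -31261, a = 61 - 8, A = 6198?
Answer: 3113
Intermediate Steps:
a = 53
W(c) = -20 + 2*c + 10*c**2 (W(c) = ((c**2 + c**2) - 4)*5 + 2*c = (2*c**2 - 4)*5 + 2*c = (-4 + 2*c**2)*5 + 2*c = (-20 + 10*c**2) + 2*c = -20 + 2*c + 10*c**2)
(r + W(a)) + A = (-31261 + (-20 + 2*53 + 10*53**2)) + 6198 = (-31261 + (-20 + 106 + 10*2809)) + 6198 = (-31261 + (-20 + 106 + 28090)) + 6198 = (-31261 + 28176) + 6198 = -3085 + 6198 = 3113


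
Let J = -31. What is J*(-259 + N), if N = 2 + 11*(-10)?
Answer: 11377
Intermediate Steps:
N = -108 (N = 2 - 110 = -108)
J*(-259 + N) = -31*(-259 - 108) = -31*(-367) = 11377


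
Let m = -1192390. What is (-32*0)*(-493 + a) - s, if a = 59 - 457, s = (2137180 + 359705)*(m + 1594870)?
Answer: -1004946274800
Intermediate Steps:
s = 1004946274800 (s = (2137180 + 359705)*(-1192390 + 1594870) = 2496885*402480 = 1004946274800)
a = -398
(-32*0)*(-493 + a) - s = (-32*0)*(-493 - 398) - 1*1004946274800 = 0*(-891) - 1004946274800 = 0 - 1004946274800 = -1004946274800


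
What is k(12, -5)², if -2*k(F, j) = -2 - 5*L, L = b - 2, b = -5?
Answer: 1089/4 ≈ 272.25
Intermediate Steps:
L = -7 (L = -5 - 2 = -7)
k(F, j) = -33/2 (k(F, j) = -(-2 - 5*(-7))/2 = -(-2 + 35)/2 = -½*33 = -33/2)
k(12, -5)² = (-33/2)² = 1089/4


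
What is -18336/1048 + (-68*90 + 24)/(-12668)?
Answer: -7059120/414877 ≈ -17.015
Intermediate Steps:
-18336/1048 + (-68*90 + 24)/(-12668) = -18336*1/1048 + (-6120 + 24)*(-1/12668) = -2292/131 - 6096*(-1/12668) = -2292/131 + 1524/3167 = -7059120/414877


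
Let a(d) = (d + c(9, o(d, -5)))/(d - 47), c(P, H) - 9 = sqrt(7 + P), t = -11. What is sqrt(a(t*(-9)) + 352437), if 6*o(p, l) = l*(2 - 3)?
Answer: sqrt(59562217)/13 ≈ 593.67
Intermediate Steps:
o(p, l) = -l/6 (o(p, l) = (l*(2 - 3))/6 = (l*(-1))/6 = (-l)/6 = -l/6)
c(P, H) = 9 + sqrt(7 + P)
a(d) = (13 + d)/(-47 + d) (a(d) = (d + (9 + sqrt(7 + 9)))/(d - 47) = (d + (9 + sqrt(16)))/(-47 + d) = (d + (9 + 4))/(-47 + d) = (d + 13)/(-47 + d) = (13 + d)/(-47 + d))
sqrt(a(t*(-9)) + 352437) = sqrt((13 - 11*(-9))/(-47 - 11*(-9)) + 352437) = sqrt((13 + 99)/(-47 + 99) + 352437) = sqrt(112/52 + 352437) = sqrt((1/52)*112 + 352437) = sqrt(28/13 + 352437) = sqrt(4581709/13) = sqrt(59562217)/13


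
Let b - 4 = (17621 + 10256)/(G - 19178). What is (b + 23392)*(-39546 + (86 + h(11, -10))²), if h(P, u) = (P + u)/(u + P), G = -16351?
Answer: -8859852542013/11843 ≈ -7.4811e+8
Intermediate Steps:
h(P, u) = 1 (h(P, u) = (P + u)/(P + u) = 1)
b = 114239/35529 (b = 4 + (17621 + 10256)/(-16351 - 19178) = 4 + 27877/(-35529) = 4 + 27877*(-1/35529) = 4 - 27877/35529 = 114239/35529 ≈ 3.2154)
(b + 23392)*(-39546 + (86 + h(11, -10))²) = (114239/35529 + 23392)*(-39546 + (86 + 1)²) = 831208607*(-39546 + 87²)/35529 = 831208607*(-39546 + 7569)/35529 = (831208607/35529)*(-31977) = -8859852542013/11843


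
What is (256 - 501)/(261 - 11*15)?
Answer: -245/96 ≈ -2.5521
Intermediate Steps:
(256 - 501)/(261 - 11*15) = -245/(261 - 165) = -245/96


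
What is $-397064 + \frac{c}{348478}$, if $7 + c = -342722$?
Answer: $- \frac{138368411321}{348478} \approx -3.9707 \cdot 10^{5}$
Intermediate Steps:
$c = -342729$ ($c = -7 - 342722 = -342729$)
$-397064 + \frac{c}{348478} = -397064 - \frac{342729}{348478} = - \frac{138368411321}{348478}$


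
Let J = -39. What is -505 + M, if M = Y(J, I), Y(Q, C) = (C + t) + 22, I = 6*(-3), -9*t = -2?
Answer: -4507/9 ≈ -500.78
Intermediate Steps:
t = 2/9 (t = -⅑*(-2) = 2/9 ≈ 0.22222)
I = -18
Y(Q, C) = 200/9 + C (Y(Q, C) = (C + 2/9) + 22 = (2/9 + C) + 22 = 200/9 + C)
M = 38/9 (M = 200/9 - 18 = 38/9 ≈ 4.2222)
-505 + M = -505 + 38/9 = -4507/9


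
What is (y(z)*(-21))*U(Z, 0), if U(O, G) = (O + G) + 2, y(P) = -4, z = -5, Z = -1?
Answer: 84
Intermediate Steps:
U(O, G) = 2 + G + O (U(O, G) = (G + O) + 2 = 2 + G + O)
(y(z)*(-21))*U(Z, 0) = (-4*(-21))*(2 + 0 - 1) = 84*1 = 84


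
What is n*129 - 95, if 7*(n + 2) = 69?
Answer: 6430/7 ≈ 918.57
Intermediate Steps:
n = 55/7 (n = -2 + (⅐)*69 = -2 + 69/7 = 55/7 ≈ 7.8571)
n*129 - 95 = (55/7)*129 - 95 = 7095/7 - 95 = 6430/7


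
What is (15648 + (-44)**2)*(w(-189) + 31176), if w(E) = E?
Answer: 544875408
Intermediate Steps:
(15648 + (-44)**2)*(w(-189) + 31176) = (15648 + (-44)**2)*(-189 + 31176) = (15648 + 1936)*30987 = 17584*30987 = 544875408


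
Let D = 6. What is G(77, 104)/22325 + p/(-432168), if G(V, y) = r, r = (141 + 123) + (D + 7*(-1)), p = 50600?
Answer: -11545282/109638075 ≈ -0.10530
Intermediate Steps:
r = 263 (r = (141 + 123) + (6 + 7*(-1)) = 264 + (6 - 7) = 264 - 1 = 263)
G(V, y) = 263
G(77, 104)/22325 + p/(-432168) = 263/22325 + 50600/(-432168) = 263*(1/22325) + 50600*(-1/432168) = 263/22325 - 575/4911 = -11545282/109638075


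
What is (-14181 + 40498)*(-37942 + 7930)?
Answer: -789825804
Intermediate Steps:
(-14181 + 40498)*(-37942 + 7930) = 26317*(-30012) = -789825804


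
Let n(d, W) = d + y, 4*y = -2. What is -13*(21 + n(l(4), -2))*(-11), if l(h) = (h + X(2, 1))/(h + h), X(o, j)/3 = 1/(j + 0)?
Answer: 24453/8 ≈ 3056.6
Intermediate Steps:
y = -½ (y = (¼)*(-2) = -½ ≈ -0.50000)
X(o, j) = 3/j (X(o, j) = 3/(j + 0) = 3/j)
l(h) = (3 + h)/(2*h) (l(h) = (h + 3/1)/(h + h) = (h + 3*1)/((2*h)) = (h + 3)*(1/(2*h)) = (3 + h)*(1/(2*h)) = (3 + h)/(2*h))
n(d, W) = -½ + d (n(d, W) = d - ½ = -½ + d)
-13*(21 + n(l(4), -2))*(-11) = -13*(21 + (-½ + (½)*(3 + 4)/4))*(-11) = -13*(21 + (-½ + (½)*(¼)*7))*(-11) = -13*(21 + (-½ + 7/8))*(-11) = -13*(21 + 3/8)*(-11) = -2223*(-11)/8 = -13*(-1881/8) = 24453/8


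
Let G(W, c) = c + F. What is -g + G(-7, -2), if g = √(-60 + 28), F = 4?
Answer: 2 - 4*I*√2 ≈ 2.0 - 5.6569*I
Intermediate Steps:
g = 4*I*√2 (g = √(-32) = 4*I*√2 ≈ 5.6569*I)
G(W, c) = 4 + c (G(W, c) = c + 4 = 4 + c)
-g + G(-7, -2) = -4*I*√2 + (4 - 2) = -4*I*√2 + 2 = 2 - 4*I*√2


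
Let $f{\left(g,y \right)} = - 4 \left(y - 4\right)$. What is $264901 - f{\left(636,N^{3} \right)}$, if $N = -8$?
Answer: $262837$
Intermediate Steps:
$f{\left(g,y \right)} = 16 - 4 y$ ($f{\left(g,y \right)} = - 4 \left(-4 + y\right) = 16 - 4 y$)
$264901 - f{\left(636,N^{3} \right)} = 264901 - \left(16 - 4 \left(-8\right)^{3}\right) = 264901 - \left(16 - -2048\right) = 264901 - \left(16 + 2048\right) = 264901 - 2064 = 262837$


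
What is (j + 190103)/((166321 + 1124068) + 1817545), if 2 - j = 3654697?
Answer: -577432/517989 ≈ -1.1148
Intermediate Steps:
j = -3654695 (j = 2 - 1*3654697 = 2 - 3654697 = -3654695)
(j + 190103)/((166321 + 1124068) + 1817545) = (-3654695 + 190103)/((166321 + 1124068) + 1817545) = -3464592/(1290389 + 1817545) = -3464592/3107934 = -3464592*1/3107934 = -577432/517989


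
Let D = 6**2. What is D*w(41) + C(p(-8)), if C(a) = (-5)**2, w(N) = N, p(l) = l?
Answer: 1501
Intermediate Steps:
D = 36
C(a) = 25
D*w(41) + C(p(-8)) = 36*41 + 25 = 1476 + 25 = 1501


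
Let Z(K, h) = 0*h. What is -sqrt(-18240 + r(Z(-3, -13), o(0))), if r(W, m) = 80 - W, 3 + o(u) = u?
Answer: -4*I*sqrt(1135) ≈ -134.76*I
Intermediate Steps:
Z(K, h) = 0
o(u) = -3 + u
-sqrt(-18240 + r(Z(-3, -13), o(0))) = -sqrt(-18240 + (80 - 1*0)) = -sqrt(-18240 + (80 + 0)) = -sqrt(-18240 + 80) = -sqrt(-18160) = -4*I*sqrt(1135)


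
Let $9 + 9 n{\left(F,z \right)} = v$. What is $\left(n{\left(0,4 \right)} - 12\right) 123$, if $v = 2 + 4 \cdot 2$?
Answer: $- \frac{4387}{3} \approx -1462.3$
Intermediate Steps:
$v = 10$ ($v = 2 + 8 = 10$)
$n{\left(F,z \right)} = \frac{1}{9}$ ($n{\left(F,z \right)} = -1 + \frac{1}{9} \cdot 10 = -1 + \frac{10}{9} = \frac{1}{9}$)
$\left(n{\left(0,4 \right)} - 12\right) 123 = \left(\frac{1}{9} - 12\right) 123 = \left(- \frac{107}{9}\right) 123 = - \frac{4387}{3}$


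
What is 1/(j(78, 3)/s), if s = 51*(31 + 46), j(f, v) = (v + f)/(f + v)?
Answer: 3927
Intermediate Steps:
j(f, v) = 1 (j(f, v) = (f + v)/(f + v) = 1)
s = 3927 (s = 51*77 = 3927)
1/(j(78, 3)/s) = 1/(1/3927) = 3927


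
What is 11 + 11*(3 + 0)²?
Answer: 110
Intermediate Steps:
11 + 11*(3 + 0)² = 11 + 11*3² = 11 + 11*9 = 11 + 99 = 110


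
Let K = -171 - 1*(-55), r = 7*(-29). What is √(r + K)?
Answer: I*√319 ≈ 17.861*I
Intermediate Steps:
r = -203
K = -116 (K = -171 + 55 = -116)
√(r + K) = √(-203 - 116) = √(-319) = I*√319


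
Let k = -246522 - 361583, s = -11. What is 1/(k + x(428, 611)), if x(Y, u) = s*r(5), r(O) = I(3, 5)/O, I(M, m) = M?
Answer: -5/3040558 ≈ -1.6444e-6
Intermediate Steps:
r(O) = 3/O
x(Y, u) = -33/5
k = -608105
1/(k + x(428, 611)) = 1/(-608105 - 33/5) = 1/(-3040558/5) = -5/3040558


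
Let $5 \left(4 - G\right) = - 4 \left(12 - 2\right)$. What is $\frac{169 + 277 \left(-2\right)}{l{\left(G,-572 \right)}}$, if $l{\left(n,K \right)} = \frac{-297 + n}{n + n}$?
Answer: $\frac{616}{19} \approx 32.421$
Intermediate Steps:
$G = 12$ ($G = 4 - \frac{\left(-4\right) \left(12 - 2\right)}{5} = 4 - \frac{\left(-4\right) 10}{5} = 4 - -8 = 4 + 8 = 12$)
$l{\left(n,K \right)} = \frac{-297 + n}{2 n}$
$\frac{169 + 277 \left(-2\right)}{l{\left(G,-572 \right)}} = \frac{169 + 277 \left(-2\right)}{\frac{1}{2} \cdot \frac{1}{12} \left(-297 + 12\right)} = \frac{169 - 554}{\frac{1}{2} \cdot \frac{1}{12} \left(-285\right)} = - \frac{385}{- \frac{95}{8}} = \left(-385\right) \left(- \frac{8}{95}\right) = \frac{616}{19}$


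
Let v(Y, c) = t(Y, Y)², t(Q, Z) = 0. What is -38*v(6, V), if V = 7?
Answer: 0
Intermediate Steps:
v(Y, c) = 0 (v(Y, c) = 0² = 0)
-38*v(6, V) = -38*0 = 0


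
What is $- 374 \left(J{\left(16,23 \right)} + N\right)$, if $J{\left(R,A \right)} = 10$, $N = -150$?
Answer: $52360$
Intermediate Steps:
$- 374 \left(J{\left(16,23 \right)} + N\right) = - 374 \left(10 - 150\right) = \left(-374\right) \left(-140\right) = 52360$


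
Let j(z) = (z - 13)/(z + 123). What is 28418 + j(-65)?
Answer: 824083/29 ≈ 28417.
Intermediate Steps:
j(z) = (-13 + z)/(123 + z)
28418 + j(-65) = 28418 + (-13 - 65)/(123 - 65) = 28418 - 78/58 = 28418 + (1/58)*(-78) = 28418 - 39/29 = 824083/29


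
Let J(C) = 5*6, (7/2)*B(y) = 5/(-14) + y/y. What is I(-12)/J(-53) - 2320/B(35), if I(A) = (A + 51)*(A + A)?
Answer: -569804/45 ≈ -12662.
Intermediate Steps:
I(A) = 2*A*(51 + A) (I(A) = (51 + A)*(2*A) = 2*A*(51 + A))
B(y) = 9/49 (B(y) = 2*(5/(-14) + y/y)/7 = 2*(5*(-1/14) + 1)/7 = 2*(-5/14 + 1)/7 = (2/7)*(9/14) = 9/49)
J(C) = 30
I(-12)/J(-53) - 2320/B(35) = (2*(-12)*(51 - 12))/30 - 2320/9/49 = (2*(-12)*39)*(1/30) - 2320*49/9 = -936*1/30 - 113680/9 = -156/5 - 113680/9 = -569804/45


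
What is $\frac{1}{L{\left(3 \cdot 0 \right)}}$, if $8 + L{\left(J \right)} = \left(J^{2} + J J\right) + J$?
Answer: $- \frac{1}{8} \approx -0.125$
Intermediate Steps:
$L{\left(J \right)} = -8 + J + 2 J^{2}$ ($L{\left(J \right)} = -8 + \left(\left(J^{2} + J J\right) + J\right) = -8 + \left(\left(J^{2} + J^{2}\right) + J\right) = -8 + \left(2 J^{2} + J\right) = -8 + \left(J + 2 J^{2}\right) = -8 + J + 2 J^{2}$)
$\frac{1}{L{\left(3 \cdot 0 \right)}} = \frac{1}{-8 + 3 \cdot 0 + 2 \left(3 \cdot 0\right)^{2}} = \frac{1}{-8 + 0 + 2 \cdot 0^{2}} = \frac{1}{-8 + 0 + 2 \cdot 0} = \frac{1}{-8 + 0 + 0} = \frac{1}{-8} = - \frac{1}{8}$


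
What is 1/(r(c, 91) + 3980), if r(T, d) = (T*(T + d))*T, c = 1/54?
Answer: 157464/626711635 ≈ 0.00025125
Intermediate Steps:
c = 1/54 ≈ 0.018519
r(T, d) = T²*(T + d)
1/(r(c, 91) + 3980) = 1/((1/54)²*(1/54 + 91) + 3980) = 1/((1/2916)*(4915/54) + 3980) = 1/(4915/157464 + 3980) = 1/(626711635/157464) = 157464/626711635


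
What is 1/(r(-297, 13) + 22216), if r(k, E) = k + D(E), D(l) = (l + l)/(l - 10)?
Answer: 3/65783 ≈ 4.5604e-5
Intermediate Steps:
D(l) = 2*l/(-10 + l) (D(l) = (2*l)/(-10 + l) = 2*l/(-10 + l))
r(k, E) = k + 2*E/(-10 + E)
1/(r(-297, 13) + 22216) = 1/((2*13 - 297*(-10 + 13))/(-10 + 13) + 22216) = 1/((26 - 297*3)/3 + 22216) = 1/((26 - 891)/3 + 22216) = 1/((⅓)*(-865) + 22216) = 1/(-865/3 + 22216) = 1/(65783/3) = 3/65783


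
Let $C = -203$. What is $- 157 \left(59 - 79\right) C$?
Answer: $-637420$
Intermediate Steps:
$- 157 \left(59 - 79\right) C = - 157 \left(59 - 79\right) \left(-203\right) = \left(-157\right) \left(-20\right) \left(-203\right) = 3140 \left(-203\right) = -637420$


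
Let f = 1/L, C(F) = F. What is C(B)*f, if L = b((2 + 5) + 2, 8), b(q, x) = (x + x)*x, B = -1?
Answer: -1/128 ≈ -0.0078125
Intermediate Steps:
b(q, x) = 2*x² (b(q, x) = (2*x)*x = 2*x²)
L = 128 (L = 2*8² = 2*64 = 128)
f = 1/128 ≈ 0.0078125
C(B)*f = -1*1/128 = -1/128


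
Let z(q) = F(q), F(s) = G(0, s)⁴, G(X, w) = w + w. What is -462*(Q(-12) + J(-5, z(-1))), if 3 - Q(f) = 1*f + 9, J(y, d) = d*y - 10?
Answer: 38808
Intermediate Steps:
G(X, w) = 2*w
F(s) = 16*s⁴ (F(s) = (2*s)⁴ = 16*s⁴)
z(q) = 16*q⁴
J(y, d) = -10 + d*y
Q(f) = -6 - f (Q(f) = 3 - (1*f + 9) = 3 - (f + 9) = 3 - (9 + f) = 3 + (-9 - f) = -6 - f)
-462*(Q(-12) + J(-5, z(-1))) = -462*((-6 - 1*(-12)) + (-10 + (16*(-1)⁴)*(-5))) = -462*((-6 + 12) + (-10 + (16*1)*(-5))) = -462*(6 + (-10 + 16*(-5))) = -462*(6 + (-10 - 80)) = -462*(6 - 90) = -462*(-84) = 38808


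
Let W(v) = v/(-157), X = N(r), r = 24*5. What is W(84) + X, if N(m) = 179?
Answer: 28019/157 ≈ 178.46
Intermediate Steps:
r = 120
X = 179
W(v) = -v/157 (W(v) = v*(-1/157) = -v/157)
W(84) + X = -1/157*84 + 179 = -84/157 + 179 = 28019/157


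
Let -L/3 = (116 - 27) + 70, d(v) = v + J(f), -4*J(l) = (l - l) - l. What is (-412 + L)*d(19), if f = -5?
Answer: -63119/4 ≈ -15780.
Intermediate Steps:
J(l) = l/4 (J(l) = -((l - l) - l)/4 = -(0 - l)/4 = -(-1)*l/4 = l/4)
d(v) = -5/4 + v (d(v) = v + (¼)*(-5) = v - 5/4 = -5/4 + v)
L = -477 (L = -3*((116 - 27) + 70) = -3*(89 + 70) = -3*159 = -477)
(-412 + L)*d(19) = (-412 - 477)*(-5/4 + 19) = -889*71/4 = -63119/4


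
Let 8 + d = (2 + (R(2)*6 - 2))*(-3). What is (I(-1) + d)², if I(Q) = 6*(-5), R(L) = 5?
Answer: 16384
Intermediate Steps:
I(Q) = -30
d = -98 (d = -8 + (2 + (5*6 - 2))*(-3) = -8 + (2 + (30 - 2))*(-3) = -8 + (2 + 28)*(-3) = -8 + 30*(-3) = -8 - 90 = -98)
(I(-1) + d)² = (-30 - 98)² = (-128)² = 16384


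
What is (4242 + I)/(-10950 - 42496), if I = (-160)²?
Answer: -14921/26723 ≈ -0.55836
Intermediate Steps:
I = 25600
(4242 + I)/(-10950 - 42496) = (4242 + 25600)/(-10950 - 42496) = 29842/(-53446) = 29842*(-1/53446) = -14921/26723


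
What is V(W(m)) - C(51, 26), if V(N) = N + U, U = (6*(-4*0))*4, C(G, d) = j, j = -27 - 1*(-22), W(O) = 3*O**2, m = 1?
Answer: 8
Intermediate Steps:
j = -5 (j = -27 + 22 = -5)
C(G, d) = -5
U = 0 (U = (6*0)*4 = 0*4 = 0)
V(N) = N (V(N) = N + 0 = N)
V(W(m)) - C(51, 26) = 3*1**2 - 1*(-5) = 3*1 + 5 = 3 + 5 = 8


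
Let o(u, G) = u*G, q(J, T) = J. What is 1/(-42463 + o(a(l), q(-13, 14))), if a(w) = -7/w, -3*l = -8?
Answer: -8/339431 ≈ -2.3569e-5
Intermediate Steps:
l = 8/3 (l = -1/3*(-8) = 8/3 ≈ 2.6667)
o(u, G) = G*u
1/(-42463 + o(a(l), q(-13, 14))) = 1/(-42463 - (-91)/8/3) = 1/(-42463 - (-91)*3/8) = 1/(-42463 - 13*(-21/8)) = 1/(-42463 + 273/8) = 1/(-339431/8) = -8/339431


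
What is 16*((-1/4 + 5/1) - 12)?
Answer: -116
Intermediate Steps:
16*((-1/4 + 5/1) - 12) = 16*((-1*1/4 + 5*1) - 12) = 16*((-1/4 + 5) - 12) = 16*(19/4 - 12) = 16*(-29/4) = -116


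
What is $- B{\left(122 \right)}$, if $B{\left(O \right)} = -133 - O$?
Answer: $255$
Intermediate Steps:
$- B{\left(122 \right)} = - (-133 - 122) = \left(-1\right) \left(-255\right) = 255$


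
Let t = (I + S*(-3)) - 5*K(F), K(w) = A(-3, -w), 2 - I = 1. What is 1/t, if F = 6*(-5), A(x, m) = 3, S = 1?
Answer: -1/17 ≈ -0.058824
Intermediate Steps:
I = 1 (I = 2 - 1*1 = 2 - 1 = 1)
F = -30
K(w) = 3
t = -17 (t = (1 + 1*(-3)) - 5*3 = (1 - 3) - 15 = -2 - 15 = -17)
1/t = 1/(-17) = -1/17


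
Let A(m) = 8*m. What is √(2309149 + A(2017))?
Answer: 3*√258365 ≈ 1524.9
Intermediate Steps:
√(2309149 + A(2017)) = √(2309149 + 8*2017) = √(2309149 + 16136) = √2325285 = 3*√258365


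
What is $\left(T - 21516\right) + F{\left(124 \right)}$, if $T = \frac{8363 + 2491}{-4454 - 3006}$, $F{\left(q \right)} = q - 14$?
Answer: $- \frac{79849807}{3730} \approx -21407.0$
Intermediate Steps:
$F{\left(q \right)} = -14 + q$ ($F{\left(q \right)} = q - 14 = -14 + q$)
$T = - \frac{5427}{3730}$ ($T = \frac{10854}{-7460} = 10854 \left(- \frac{1}{7460}\right) = - \frac{5427}{3730} \approx -1.455$)
$\left(T - 21516\right) + F{\left(124 \right)} = \left(- \frac{5427}{3730} - 21516\right) + \left(-14 + 124\right) = - \frac{80260107}{3730} + 110 = - \frac{79849807}{3730}$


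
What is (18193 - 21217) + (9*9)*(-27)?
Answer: -5211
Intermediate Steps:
(18193 - 21217) + (9*9)*(-27) = -3024 + 81*(-27) = -3024 - 2187 = -5211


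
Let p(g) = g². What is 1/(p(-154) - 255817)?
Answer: -1/232101 ≈ -4.3085e-6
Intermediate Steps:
1/(p(-154) - 255817) = 1/((-154)² - 255817) = 1/(23716 - 255817) = 1/(-232101) = -1/232101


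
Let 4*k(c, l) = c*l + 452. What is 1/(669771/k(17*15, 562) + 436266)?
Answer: 71881/31360575888 ≈ 2.2921e-6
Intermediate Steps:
k(c, l) = 113 + c*l/4 (k(c, l) = (c*l + 452)/4 = (452 + c*l)/4 = 113 + c*l/4)
1/(669771/k(17*15, 562) + 436266) = 1/(669771/(113 + (¼)*(17*15)*562) + 436266) = 1/(669771/(113 + (¼)*255*562) + 436266) = 1/(669771/(113 + 71655/2) + 436266) = 1/(669771/(71881/2) + 436266) = 1/(669771*(2/71881) + 436266) = 1/(1339542/71881 + 436266) = 1/(31360575888/71881) = 71881/31360575888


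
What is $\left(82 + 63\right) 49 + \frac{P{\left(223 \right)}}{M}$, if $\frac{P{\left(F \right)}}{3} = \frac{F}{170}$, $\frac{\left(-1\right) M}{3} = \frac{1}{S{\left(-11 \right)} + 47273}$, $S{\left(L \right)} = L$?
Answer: $- \frac{4665788}{85} \approx -54892.0$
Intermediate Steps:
$M = - \frac{1}{15754}$ ($M = - \frac{3}{-11 + 47273} = - \frac{3}{47262} = \left(-3\right) \frac{1}{47262} = - \frac{1}{15754} \approx -6.3476 \cdot 10^{-5}$)
$P{\left(F \right)} = \frac{3 F}{170}$ ($P{\left(F \right)} = 3 \frac{F}{170} = \frac{3 F}{170}$)
$\left(82 + 63\right) 49 + \frac{P{\left(223 \right)}}{M} = \left(82 + 63\right) 49 + \frac{\frac{3}{170} \cdot 223}{- \frac{1}{15754}} = 145 \cdot 49 + \frac{669}{170} \left(-15754\right) = 7105 - \frac{5269713}{85} = - \frac{4665788}{85}$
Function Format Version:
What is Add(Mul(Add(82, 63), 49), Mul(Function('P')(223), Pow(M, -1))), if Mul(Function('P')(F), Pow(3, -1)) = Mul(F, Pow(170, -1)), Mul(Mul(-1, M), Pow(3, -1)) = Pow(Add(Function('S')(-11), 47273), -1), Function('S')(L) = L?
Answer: Rational(-4665788, 85) ≈ -54892.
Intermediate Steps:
M = Rational(-1, 15754) (M = Mul(-3, Pow(Add(-11, 47273), -1)) = Mul(-3, Pow(47262, -1)) = Mul(-3, Rational(1, 47262)) = Rational(-1, 15754) ≈ -6.3476e-5)
Function('P')(F) = Mul(Rational(3, 170), F) (Function('P')(F) = Mul(3, Mul(F, Pow(170, -1))) = Mul(3, Mul(F, Rational(1, 170))) = Mul(3, Mul(Rational(1, 170), F)) = Mul(Rational(3, 170), F))
Add(Mul(Add(82, 63), 49), Mul(Function('P')(223), Pow(M, -1))) = Add(Mul(Add(82, 63), 49), Mul(Mul(Rational(3, 170), 223), Pow(Rational(-1, 15754), -1))) = Add(Mul(145, 49), Mul(Rational(669, 170), -15754)) = Add(7105, Rational(-5269713, 85)) = Rational(-4665788, 85)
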